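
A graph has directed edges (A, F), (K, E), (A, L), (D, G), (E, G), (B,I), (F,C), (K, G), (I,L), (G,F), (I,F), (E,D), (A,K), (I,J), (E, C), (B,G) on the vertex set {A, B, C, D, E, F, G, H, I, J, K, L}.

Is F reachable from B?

Explore from B.
Distance 1: reach G, I.
Distance 2: reach F, J, L.
Found F.

Yes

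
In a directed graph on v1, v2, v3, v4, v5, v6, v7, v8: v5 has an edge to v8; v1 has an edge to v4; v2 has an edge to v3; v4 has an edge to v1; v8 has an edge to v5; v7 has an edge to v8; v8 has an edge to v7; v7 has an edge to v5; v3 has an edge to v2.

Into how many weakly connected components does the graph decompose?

4

From v1: component {v1, v4}.
From v2: component {v2, v3}.
From v5: component {v5, v7, v8}.
From v6: component {v6}.
That's 4 components.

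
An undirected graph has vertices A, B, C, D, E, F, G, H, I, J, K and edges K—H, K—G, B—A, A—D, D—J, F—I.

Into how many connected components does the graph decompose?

5

From A: component {A, B, D, J}.
From C: component {C}.
From E: component {E}.
From F: component {F, I}.
From G: component {G, H, K}.
That's 5 components.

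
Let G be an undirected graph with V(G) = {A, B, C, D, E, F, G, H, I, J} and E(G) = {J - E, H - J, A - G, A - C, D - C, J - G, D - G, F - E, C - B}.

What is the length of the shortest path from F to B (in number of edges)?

6

Distance 0: F.
Distance 1: E.
Distance 2: J.
Distance 3: G, H.
Distance 4: A, D.
Distance 5: C.
Distance 6: B — contains B.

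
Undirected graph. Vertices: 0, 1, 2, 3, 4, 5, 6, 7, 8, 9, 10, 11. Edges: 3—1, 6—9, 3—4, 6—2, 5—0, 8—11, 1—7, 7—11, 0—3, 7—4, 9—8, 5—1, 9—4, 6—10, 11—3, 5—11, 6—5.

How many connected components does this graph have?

1

From 0: component {0, 1, 2, 3, 4, 5, 6, 7, 8, 9, 10, 11}.
That's 1 component.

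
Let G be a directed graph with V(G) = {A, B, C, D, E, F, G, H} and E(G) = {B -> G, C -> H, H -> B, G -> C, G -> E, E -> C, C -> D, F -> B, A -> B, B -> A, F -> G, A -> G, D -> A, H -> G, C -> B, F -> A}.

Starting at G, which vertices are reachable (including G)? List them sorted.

Start at G.
Its neighbours: C, E.
Then their neighbours: B, D, H.
Then next layer: A.
Nothing further is reachable.

A, B, C, D, E, G, H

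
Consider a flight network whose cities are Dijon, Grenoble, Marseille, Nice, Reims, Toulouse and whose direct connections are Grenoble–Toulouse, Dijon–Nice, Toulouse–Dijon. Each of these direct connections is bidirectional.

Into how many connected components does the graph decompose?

From Dijon: component {Dijon, Grenoble, Nice, Toulouse}.
From Marseille: component {Marseille}.
From Reims: component {Reims}.
That's 3 components.

3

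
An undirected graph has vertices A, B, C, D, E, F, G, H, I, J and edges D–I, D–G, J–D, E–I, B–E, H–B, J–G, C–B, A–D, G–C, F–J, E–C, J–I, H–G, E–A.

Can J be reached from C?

Explore from C.
Distance 1: reach B, E, G.
Distance 2: reach A, D, H, I, J.
Found J.

Yes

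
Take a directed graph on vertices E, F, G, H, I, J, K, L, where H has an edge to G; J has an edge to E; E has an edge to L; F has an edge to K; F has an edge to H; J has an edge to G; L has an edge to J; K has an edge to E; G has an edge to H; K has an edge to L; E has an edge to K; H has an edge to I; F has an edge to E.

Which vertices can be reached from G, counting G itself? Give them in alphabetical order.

G, H, I

Start at G.
Its neighbours: H.
Then their neighbours: I.
Nothing further is reachable.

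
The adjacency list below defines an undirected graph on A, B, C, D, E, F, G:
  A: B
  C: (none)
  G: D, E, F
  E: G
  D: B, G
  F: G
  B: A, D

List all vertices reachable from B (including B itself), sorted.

Start at B.
Its neighbours: A, D.
Then their neighbours: G.
Then next layer: E, F.
Nothing further is reachable.

A, B, D, E, F, G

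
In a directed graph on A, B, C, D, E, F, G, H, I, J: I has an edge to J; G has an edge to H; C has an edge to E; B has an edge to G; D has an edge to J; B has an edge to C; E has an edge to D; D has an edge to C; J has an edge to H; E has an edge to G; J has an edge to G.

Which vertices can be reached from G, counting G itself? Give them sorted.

G, H

Start at G.
Its neighbours: H.
Nothing further is reachable.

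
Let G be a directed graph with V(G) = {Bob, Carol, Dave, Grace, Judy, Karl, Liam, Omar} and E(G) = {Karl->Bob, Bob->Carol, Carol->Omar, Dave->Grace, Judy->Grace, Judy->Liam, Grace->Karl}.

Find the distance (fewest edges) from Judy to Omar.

Distance 0: Judy.
Distance 1: Grace, Liam.
Distance 2: Karl.
Distance 3: Bob.
Distance 4: Carol.
Distance 5: Omar — contains Omar.

5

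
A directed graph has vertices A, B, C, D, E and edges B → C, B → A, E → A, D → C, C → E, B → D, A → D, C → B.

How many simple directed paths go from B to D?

B→A→D
B→C→E→A→D
B→D

3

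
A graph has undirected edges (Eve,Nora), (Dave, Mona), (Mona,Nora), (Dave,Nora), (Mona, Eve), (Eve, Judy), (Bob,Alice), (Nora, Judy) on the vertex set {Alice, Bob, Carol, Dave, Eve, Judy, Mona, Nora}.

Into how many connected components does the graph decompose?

From Alice: component {Alice, Bob}.
From Carol: component {Carol}.
From Dave: component {Dave, Eve, Judy, Mona, Nora}.
That's 3 components.

3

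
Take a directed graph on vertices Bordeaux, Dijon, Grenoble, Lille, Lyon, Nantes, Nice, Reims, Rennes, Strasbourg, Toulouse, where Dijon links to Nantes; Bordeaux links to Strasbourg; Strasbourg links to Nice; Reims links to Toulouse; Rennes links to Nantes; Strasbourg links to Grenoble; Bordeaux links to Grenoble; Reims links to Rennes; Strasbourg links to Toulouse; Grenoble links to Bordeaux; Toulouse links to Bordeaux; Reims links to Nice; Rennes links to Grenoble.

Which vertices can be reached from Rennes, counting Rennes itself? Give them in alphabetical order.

Start at Rennes.
Its neighbours: Grenoble, Nantes.
Then their neighbours: Bordeaux.
Then next layer: Strasbourg.
Then next layer: Nice, Toulouse.
Nothing further is reachable.

Bordeaux, Grenoble, Nantes, Nice, Rennes, Strasbourg, Toulouse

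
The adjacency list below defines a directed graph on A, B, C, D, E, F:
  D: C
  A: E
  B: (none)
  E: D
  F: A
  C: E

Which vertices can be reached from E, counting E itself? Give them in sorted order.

C, D, E

Start at E.
Its neighbours: D.
Then their neighbours: C.
Nothing further is reachable.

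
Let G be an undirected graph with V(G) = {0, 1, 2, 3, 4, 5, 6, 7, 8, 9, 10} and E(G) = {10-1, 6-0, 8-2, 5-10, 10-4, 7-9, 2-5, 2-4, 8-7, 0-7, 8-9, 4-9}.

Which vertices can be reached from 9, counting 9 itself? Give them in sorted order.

0, 1, 2, 4, 5, 6, 7, 8, 9, 10

Start at 9.
Its neighbours: 4, 7, 8.
Then their neighbours: 0, 2, 10.
Then next layer: 1, 5, 6.
Nothing further is reachable.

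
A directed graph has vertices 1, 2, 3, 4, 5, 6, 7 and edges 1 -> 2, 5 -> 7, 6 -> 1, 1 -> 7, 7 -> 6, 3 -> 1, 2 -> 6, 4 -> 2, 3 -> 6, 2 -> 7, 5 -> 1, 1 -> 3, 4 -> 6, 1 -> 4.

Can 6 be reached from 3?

Explore from 3.
Distance 1: reach 1, 6.
Found 6.

Yes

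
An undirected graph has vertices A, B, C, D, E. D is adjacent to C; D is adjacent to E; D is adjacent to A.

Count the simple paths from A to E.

A–D–E

1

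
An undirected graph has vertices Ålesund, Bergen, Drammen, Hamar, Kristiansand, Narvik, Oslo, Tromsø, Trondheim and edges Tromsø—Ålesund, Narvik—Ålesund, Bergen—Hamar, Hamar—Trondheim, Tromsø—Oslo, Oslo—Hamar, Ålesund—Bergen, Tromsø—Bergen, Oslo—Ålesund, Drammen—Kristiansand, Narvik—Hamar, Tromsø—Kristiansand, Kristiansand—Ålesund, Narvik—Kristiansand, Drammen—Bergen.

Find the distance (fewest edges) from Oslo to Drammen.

Distance 0: Oslo.
Distance 1: Ålesund, Hamar, Tromsø.
Distance 2: Bergen, Kristiansand, Narvik, Trondheim.
Distance 3: Drammen — contains Drammen.

3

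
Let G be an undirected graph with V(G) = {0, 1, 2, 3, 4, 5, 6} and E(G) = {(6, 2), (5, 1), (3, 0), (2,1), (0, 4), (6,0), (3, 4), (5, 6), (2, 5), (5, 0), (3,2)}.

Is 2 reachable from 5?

Yes

Explore from 5.
Distance 1: reach 0, 1, 2, 6.
Found 2.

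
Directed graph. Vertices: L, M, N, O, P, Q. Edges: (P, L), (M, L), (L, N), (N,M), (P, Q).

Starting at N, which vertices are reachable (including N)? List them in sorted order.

Start at N.
Its neighbours: M.
Then their neighbours: L.
Nothing further is reachable.

L, M, N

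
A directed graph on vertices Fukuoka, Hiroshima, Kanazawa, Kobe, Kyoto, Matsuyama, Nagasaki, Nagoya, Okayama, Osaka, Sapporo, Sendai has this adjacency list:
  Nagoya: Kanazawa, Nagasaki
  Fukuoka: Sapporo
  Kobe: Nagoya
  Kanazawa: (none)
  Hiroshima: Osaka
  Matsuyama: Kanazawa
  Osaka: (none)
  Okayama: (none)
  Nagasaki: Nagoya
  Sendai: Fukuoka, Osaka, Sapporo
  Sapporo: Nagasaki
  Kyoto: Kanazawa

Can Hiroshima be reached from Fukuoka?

Explore from Fukuoka.
Distance 1: reach Sapporo.
Distance 2: reach Nagasaki.
Distance 3: reach Nagoya.
Distance 4: reach Kanazawa.
The search from Fukuoka is exhausted; no directed path reaches Hiroshima.

No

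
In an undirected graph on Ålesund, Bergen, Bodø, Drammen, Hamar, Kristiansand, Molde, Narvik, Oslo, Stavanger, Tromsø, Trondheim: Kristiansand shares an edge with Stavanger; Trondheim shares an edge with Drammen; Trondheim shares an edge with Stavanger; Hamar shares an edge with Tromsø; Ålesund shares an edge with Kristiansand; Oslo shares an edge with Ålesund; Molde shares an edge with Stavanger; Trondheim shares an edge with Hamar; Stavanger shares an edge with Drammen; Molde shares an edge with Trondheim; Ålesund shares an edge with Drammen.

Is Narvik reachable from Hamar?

No

Explore from Hamar.
Distance 1: reach Tromsø, Trondheim.
Distance 2: reach Drammen, Molde, Stavanger.
Distance 3: reach Ålesund, Kristiansand.
Distance 4: reach Oslo.
The search is exhausted without reaching Narvik; it lies in a different component.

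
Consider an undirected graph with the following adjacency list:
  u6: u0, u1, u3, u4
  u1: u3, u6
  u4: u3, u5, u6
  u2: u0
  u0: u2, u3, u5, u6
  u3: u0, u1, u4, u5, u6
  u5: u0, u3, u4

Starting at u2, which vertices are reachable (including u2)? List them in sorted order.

u0, u1, u2, u3, u4, u5, u6

Start at u2.
Its neighbours: u0.
Then their neighbours: u3, u5, u6.
Then next layer: u1, u4.
Every vertex is now reached.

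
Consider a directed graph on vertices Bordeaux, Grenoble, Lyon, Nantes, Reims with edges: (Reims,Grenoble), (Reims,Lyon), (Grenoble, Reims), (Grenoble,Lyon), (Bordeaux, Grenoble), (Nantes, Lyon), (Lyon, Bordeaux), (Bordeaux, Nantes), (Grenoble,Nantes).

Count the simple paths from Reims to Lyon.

3

Reims→Grenoble→Lyon
Reims→Grenoble→Nantes→Lyon
Reims→Lyon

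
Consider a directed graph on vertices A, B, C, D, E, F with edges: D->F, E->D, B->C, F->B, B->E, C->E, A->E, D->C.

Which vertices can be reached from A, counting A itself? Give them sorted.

A, B, C, D, E, F

Start at A.
Its neighbours: E.
Then their neighbours: D.
Then next layer: C, F.
Then next layer: B.
Every vertex is now reached.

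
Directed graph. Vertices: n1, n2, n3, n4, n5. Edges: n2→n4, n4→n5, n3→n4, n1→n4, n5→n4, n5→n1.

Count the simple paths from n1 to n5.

n1→n4→n5

1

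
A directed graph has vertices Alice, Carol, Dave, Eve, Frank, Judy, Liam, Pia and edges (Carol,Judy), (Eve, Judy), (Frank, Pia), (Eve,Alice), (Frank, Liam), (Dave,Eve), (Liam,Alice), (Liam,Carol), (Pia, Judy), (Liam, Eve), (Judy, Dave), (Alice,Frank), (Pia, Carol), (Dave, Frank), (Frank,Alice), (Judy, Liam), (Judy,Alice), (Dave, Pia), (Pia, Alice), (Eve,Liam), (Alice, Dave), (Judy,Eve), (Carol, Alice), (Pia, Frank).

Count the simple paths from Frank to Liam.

19

Frank→Alice→Dave→Eve→Judy→Liam
Frank→Alice→Dave→Eve→Liam
Frank→Alice→Dave→Pia→Carol→Judy→Eve→Liam
Frank→Alice→Dave→Pia→Carol→Judy→Liam
Frank→Alice→Dave→Pia→Judy→Eve→Liam
Frank→Alice→Dave→Pia→Judy→Liam
Frank→Liam
Frank→Pia→Alice→Dave→Eve→Judy→Liam
... and 11 more.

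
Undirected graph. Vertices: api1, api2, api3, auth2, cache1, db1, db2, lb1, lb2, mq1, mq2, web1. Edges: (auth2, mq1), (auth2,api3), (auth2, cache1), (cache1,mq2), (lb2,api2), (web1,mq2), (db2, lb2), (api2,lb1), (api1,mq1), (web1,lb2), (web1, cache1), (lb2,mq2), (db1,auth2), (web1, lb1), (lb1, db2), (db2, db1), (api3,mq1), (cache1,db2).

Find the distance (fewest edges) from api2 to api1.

6

Distance 0: api2.
Distance 1: lb1, lb2.
Distance 2: db2, mq2, web1.
Distance 3: cache1, db1.
Distance 4: auth2.
Distance 5: api3, mq1.
Distance 6: api1 — contains api1.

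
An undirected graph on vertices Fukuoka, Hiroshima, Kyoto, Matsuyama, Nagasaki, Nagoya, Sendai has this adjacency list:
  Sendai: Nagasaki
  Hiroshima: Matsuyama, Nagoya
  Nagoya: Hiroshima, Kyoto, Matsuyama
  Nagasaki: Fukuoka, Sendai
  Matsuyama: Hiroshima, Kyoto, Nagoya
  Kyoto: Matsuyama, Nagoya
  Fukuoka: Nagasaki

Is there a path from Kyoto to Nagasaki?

Explore from Kyoto.
Distance 1: reach Matsuyama, Nagoya.
Distance 2: reach Hiroshima.
The search is exhausted without reaching Nagasaki; it lies in a different component.

No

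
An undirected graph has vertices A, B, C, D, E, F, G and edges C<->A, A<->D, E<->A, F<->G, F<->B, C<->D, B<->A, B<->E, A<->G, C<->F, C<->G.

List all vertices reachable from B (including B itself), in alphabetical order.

A, B, C, D, E, F, G

Start at B.
Its neighbours: A, E, F.
Then their neighbours: C, D, G.
Every vertex is now reached.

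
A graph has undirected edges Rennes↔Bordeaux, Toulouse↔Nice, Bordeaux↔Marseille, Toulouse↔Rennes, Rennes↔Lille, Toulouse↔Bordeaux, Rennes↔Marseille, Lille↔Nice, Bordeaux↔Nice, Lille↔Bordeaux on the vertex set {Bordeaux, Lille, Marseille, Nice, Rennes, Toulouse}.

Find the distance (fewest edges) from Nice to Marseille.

Distance 0: Nice.
Distance 1: Bordeaux, Lille, Toulouse.
Distance 2: Marseille, Rennes — contains Marseille.

2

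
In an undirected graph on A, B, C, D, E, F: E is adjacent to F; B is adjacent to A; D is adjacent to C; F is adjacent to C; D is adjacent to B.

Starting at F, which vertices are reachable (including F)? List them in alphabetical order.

A, B, C, D, E, F

Start at F.
Its neighbours: C, E.
Then their neighbours: D.
Then next layer: B.
Then next layer: A.
Every vertex is now reached.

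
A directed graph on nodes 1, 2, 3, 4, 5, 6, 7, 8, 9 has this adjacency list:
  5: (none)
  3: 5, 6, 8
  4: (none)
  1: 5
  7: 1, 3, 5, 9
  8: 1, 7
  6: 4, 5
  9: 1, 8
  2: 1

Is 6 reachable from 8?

Yes

Explore from 8.
Distance 1: reach 1, 7.
Distance 2: reach 3, 5, 9.
Distance 3: reach 6.
Found 6.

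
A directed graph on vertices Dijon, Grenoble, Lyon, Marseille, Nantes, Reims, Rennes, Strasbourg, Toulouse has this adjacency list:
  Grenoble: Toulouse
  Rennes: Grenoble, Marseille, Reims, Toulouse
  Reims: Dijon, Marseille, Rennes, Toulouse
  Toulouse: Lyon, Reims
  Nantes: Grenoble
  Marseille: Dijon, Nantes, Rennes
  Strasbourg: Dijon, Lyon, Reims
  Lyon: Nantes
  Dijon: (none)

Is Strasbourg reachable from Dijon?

Dijon has no outgoing edges, so nothing is reachable from it.

No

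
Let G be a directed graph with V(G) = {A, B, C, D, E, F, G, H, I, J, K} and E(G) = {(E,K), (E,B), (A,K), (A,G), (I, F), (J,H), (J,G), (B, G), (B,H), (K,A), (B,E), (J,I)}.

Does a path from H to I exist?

No

H has no outgoing edges, so nothing is reachable from it.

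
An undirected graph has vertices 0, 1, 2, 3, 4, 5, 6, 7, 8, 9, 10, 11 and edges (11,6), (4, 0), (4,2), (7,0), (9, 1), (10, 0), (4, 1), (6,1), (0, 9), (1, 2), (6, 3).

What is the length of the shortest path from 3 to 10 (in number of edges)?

5

Distance 0: 3.
Distance 1: 6.
Distance 2: 1, 11.
Distance 3: 2, 4, 9.
Distance 4: 0.
Distance 5: 7, 10 — contains 10.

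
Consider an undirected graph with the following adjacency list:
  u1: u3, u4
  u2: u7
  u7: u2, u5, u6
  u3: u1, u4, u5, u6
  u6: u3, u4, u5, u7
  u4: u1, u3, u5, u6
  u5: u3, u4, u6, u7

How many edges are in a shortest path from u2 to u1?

4

Distance 0: u2.
Distance 1: u7.
Distance 2: u5, u6.
Distance 3: u3, u4.
Distance 4: u1 — contains u1.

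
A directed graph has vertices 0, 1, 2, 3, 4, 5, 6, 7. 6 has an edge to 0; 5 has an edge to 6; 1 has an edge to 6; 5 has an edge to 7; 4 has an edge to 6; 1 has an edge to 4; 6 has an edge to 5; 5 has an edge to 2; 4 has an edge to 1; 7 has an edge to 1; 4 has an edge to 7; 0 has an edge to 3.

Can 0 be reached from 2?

2 has no outgoing edges, so nothing is reachable from it.

No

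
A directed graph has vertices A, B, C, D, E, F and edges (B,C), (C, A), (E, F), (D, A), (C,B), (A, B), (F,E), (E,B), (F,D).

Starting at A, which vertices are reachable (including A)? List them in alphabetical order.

A, B, C

Start at A.
Its neighbours: B.
Then their neighbours: C.
Nothing further is reachable.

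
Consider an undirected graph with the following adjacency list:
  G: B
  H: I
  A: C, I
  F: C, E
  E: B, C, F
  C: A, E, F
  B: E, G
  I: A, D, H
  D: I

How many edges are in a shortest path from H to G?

6

Distance 0: H.
Distance 1: I.
Distance 2: A, D.
Distance 3: C.
Distance 4: E, F.
Distance 5: B.
Distance 6: G — contains G.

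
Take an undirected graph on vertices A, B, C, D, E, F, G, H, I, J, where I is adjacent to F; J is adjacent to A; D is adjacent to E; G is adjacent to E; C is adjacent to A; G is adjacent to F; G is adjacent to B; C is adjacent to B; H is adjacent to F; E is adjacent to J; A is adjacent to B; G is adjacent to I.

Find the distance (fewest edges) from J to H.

4

Distance 0: J.
Distance 1: A, E.
Distance 2: B, C, D, G.
Distance 3: F, I.
Distance 4: H — contains H.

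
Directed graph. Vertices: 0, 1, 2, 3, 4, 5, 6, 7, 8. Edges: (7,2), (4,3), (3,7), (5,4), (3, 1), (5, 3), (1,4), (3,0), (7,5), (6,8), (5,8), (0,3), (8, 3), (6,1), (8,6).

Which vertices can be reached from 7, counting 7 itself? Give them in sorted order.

Start at 7.
Its neighbours: 2, 5.
Then their neighbours: 3, 4, 8.
Then next layer: 0, 1, 6.
Every vertex is now reached.

0, 1, 2, 3, 4, 5, 6, 7, 8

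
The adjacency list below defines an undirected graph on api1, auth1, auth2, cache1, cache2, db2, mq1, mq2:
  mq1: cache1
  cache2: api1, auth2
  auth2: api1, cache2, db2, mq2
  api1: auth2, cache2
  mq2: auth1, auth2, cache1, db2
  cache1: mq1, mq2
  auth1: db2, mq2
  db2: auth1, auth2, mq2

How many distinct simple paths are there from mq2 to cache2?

6

mq2–auth1–db2–auth2–api1–cache2
mq2–auth1–db2–auth2–cache2
mq2–auth2–api1–cache2
mq2–auth2–cache2
mq2–db2–auth2–api1–cache2
mq2–db2–auth2–cache2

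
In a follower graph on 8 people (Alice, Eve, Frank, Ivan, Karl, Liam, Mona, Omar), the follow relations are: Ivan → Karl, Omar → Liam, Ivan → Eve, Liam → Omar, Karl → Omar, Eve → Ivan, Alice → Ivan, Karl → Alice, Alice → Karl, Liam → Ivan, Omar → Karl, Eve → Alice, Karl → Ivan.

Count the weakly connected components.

From Alice: component {Alice, Eve, Ivan, Karl, Liam, Omar}.
From Frank: component {Frank}.
From Mona: component {Mona}.
That's 3 components.

3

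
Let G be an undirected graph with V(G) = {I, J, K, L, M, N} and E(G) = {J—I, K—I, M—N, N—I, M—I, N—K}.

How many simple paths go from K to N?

K–I–M–N
K–I–N
K–N

3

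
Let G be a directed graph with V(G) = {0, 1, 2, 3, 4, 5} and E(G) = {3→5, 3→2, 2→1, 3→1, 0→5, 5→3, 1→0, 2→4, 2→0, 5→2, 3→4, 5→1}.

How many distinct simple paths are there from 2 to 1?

3

2→0→5→1
2→0→5→3→1
2→1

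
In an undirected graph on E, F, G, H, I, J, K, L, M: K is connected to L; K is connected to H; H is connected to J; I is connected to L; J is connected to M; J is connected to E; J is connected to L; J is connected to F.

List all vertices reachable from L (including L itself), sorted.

Start at L.
Its neighbours: I, J, K.
Then their neighbours: E, F, H, M.
Nothing further is reachable.

E, F, H, I, J, K, L, M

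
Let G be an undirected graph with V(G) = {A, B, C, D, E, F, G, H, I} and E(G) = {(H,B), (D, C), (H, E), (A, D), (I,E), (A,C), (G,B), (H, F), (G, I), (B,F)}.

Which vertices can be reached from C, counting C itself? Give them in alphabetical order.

Start at C.
Its neighbours: A, D.
Nothing further is reachable.

A, C, D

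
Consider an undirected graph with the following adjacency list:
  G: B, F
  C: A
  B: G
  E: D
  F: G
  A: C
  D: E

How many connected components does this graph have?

From A: component {A, C}.
From B: component {B, F, G}.
From D: component {D, E}.
That's 3 components.

3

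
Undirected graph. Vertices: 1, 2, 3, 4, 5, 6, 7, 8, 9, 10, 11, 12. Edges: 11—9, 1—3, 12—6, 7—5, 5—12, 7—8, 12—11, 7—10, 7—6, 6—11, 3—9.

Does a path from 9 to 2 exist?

No

Explore from 9.
Distance 1: reach 3, 11.
Distance 2: reach 1, 6, 12.
Distance 3: reach 5, 7.
Distance 4: reach 8, 10.
The search is exhausted without reaching 2; it lies in a different component.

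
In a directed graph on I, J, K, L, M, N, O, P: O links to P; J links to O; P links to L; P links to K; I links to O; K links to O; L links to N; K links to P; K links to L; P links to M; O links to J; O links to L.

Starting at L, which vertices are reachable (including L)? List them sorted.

Start at L.
Its neighbours: N.
Nothing further is reachable.

L, N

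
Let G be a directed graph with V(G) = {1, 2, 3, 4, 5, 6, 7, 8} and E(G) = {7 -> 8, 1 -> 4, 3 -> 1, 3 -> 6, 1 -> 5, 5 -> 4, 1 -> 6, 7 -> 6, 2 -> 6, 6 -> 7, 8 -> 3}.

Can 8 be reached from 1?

Explore from 1.
Distance 1: reach 4, 5, 6.
Distance 2: reach 7.
Distance 3: reach 8.
Found 8.

Yes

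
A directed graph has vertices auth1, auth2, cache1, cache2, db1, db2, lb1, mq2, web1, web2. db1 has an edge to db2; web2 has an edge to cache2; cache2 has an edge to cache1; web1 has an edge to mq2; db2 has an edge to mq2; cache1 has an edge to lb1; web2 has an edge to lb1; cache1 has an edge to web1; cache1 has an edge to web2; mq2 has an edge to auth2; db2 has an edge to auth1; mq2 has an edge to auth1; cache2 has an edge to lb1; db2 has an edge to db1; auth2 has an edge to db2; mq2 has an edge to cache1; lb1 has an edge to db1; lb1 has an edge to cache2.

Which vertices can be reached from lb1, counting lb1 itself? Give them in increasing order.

Start at lb1.
Its neighbours: cache2, db1.
Then their neighbours: cache1, db2.
Then next layer: auth1, mq2, web1, web2.
Then next layer: auth2.
Every vertex is now reached.

auth1, auth2, cache1, cache2, db1, db2, lb1, mq2, web1, web2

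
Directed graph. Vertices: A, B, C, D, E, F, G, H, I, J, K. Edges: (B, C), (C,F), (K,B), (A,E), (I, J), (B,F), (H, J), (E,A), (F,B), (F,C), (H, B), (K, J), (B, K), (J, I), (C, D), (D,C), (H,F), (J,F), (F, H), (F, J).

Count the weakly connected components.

From A: component {A, E}.
From B: component {B, C, D, F, H, I, J, K}.
From G: component {G}.
That's 3 components.

3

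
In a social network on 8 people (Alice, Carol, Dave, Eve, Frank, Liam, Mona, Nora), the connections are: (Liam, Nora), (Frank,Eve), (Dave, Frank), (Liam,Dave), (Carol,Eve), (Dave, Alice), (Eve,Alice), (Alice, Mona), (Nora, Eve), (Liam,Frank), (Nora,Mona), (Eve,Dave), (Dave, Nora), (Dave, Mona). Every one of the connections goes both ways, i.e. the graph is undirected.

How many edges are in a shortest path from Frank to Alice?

Distance 0: Frank.
Distance 1: Dave, Eve, Liam.
Distance 2: Alice, Carol, Mona, Nora — contains Alice.

2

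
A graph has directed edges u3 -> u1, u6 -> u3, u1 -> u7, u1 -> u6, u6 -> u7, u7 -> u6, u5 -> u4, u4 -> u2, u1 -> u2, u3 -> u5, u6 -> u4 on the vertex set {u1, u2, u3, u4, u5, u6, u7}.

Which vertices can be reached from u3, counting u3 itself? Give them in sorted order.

u1, u2, u3, u4, u5, u6, u7

Start at u3.
Its neighbours: u1, u5.
Then their neighbours: u2, u4, u6, u7.
Every vertex is now reached.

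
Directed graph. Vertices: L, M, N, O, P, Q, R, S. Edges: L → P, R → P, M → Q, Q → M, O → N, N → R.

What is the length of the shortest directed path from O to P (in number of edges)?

3

Distance 0: O.
Distance 1: N.
Distance 2: R.
Distance 3: P — contains P.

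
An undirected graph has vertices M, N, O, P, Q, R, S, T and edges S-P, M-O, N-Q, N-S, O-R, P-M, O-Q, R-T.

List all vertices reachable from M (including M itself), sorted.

Start at M.
Its neighbours: O, P.
Then their neighbours: Q, R, S.
Then next layer: N, T.
Every vertex is now reached.

M, N, O, P, Q, R, S, T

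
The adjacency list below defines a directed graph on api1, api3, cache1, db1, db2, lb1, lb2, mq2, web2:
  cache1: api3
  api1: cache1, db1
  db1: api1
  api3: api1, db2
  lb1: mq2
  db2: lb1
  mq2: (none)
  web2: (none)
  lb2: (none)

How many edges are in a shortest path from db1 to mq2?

Distance 0: db1.
Distance 1: api1.
Distance 2: cache1.
Distance 3: api3.
Distance 4: db2.
Distance 5: lb1.
Distance 6: mq2 — contains mq2.

6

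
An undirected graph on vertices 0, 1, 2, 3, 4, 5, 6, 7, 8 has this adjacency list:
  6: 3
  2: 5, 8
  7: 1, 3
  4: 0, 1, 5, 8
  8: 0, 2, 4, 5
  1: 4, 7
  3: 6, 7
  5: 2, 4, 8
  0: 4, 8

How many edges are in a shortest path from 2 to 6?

6

Distance 0: 2.
Distance 1: 5, 8.
Distance 2: 0, 4.
Distance 3: 1.
Distance 4: 7.
Distance 5: 3.
Distance 6: 6 — contains 6.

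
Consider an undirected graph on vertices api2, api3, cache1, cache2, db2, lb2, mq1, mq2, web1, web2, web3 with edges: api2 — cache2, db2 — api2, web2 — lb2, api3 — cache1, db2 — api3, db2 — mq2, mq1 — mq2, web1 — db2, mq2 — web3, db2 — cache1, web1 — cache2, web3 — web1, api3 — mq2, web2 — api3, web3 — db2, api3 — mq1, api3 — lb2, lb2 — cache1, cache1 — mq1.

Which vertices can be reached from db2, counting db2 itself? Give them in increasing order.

Start at db2.
Its neighbours: api2, api3, cache1, mq2, web1, web3.
Then their neighbours: cache2, lb2, mq1, web2.
Every vertex is now reached.

api2, api3, cache1, cache2, db2, lb2, mq1, mq2, web1, web2, web3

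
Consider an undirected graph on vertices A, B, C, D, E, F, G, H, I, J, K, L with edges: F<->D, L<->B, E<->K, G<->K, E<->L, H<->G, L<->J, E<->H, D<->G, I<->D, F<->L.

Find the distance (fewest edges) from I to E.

4

Distance 0: I.
Distance 1: D.
Distance 2: F, G.
Distance 3: H, K, L.
Distance 4: B, E, J — contains E.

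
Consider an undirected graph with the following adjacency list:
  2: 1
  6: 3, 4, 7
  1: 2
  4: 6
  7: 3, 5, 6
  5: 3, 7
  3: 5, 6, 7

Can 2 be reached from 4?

No

Explore from 4.
Distance 1: reach 6.
Distance 2: reach 3, 7.
Distance 3: reach 5.
The search is exhausted without reaching 2; it lies in a different component.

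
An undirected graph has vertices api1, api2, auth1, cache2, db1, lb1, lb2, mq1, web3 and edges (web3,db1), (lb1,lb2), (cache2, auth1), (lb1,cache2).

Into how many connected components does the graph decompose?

5

From api1: component {api1}.
From api2: component {api2}.
From auth1: component {auth1, cache2, lb1, lb2}.
From db1: component {db1, web3}.
From mq1: component {mq1}.
That's 5 components.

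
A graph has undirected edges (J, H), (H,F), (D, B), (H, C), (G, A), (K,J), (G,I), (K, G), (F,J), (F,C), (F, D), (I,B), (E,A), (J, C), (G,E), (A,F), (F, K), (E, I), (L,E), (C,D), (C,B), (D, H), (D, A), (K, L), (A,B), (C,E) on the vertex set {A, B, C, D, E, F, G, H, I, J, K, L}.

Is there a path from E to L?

Explore from E.
Distance 1: reach A, C, G, I, L.
Found L.

Yes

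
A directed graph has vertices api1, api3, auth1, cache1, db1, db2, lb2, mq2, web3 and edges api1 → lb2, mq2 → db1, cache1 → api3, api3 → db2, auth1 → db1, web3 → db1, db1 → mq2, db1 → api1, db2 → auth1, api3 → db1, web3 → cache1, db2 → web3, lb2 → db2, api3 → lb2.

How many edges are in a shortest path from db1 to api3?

6

Distance 0: db1.
Distance 1: api1, mq2.
Distance 2: lb2.
Distance 3: db2.
Distance 4: auth1, web3.
Distance 5: cache1.
Distance 6: api3 — contains api3.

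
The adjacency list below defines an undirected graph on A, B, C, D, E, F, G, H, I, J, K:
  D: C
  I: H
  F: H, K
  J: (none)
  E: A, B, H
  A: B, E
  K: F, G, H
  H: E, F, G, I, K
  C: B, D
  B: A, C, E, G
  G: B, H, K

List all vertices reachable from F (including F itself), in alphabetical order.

A, B, C, D, E, F, G, H, I, K

Start at F.
Its neighbours: H, K.
Then their neighbours: E, G, I.
Then next layer: A, B.
Then next layer: C.
Then next layer: D.
Nothing further is reachable.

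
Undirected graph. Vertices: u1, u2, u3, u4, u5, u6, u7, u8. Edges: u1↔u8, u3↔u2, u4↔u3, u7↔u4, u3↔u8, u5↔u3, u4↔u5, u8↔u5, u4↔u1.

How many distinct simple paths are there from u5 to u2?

5

u5–u3–u2
u5–u4–u1–u8–u3–u2
u5–u4–u3–u2
u5–u8–u1–u4–u3–u2
u5–u8–u3–u2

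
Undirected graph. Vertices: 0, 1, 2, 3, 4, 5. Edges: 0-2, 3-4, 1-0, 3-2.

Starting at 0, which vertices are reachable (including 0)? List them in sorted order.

0, 1, 2, 3, 4

Start at 0.
Its neighbours: 1, 2.
Then their neighbours: 3.
Then next layer: 4.
Nothing further is reachable.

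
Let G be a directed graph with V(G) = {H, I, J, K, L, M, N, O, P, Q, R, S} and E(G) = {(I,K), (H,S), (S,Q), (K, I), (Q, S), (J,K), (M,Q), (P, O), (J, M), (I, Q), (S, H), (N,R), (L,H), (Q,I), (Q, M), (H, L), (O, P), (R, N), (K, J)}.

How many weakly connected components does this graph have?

3

From H: component {H, I, J, K, L, M, Q, S}.
From N: component {N, R}.
From O: component {O, P}.
That's 3 components.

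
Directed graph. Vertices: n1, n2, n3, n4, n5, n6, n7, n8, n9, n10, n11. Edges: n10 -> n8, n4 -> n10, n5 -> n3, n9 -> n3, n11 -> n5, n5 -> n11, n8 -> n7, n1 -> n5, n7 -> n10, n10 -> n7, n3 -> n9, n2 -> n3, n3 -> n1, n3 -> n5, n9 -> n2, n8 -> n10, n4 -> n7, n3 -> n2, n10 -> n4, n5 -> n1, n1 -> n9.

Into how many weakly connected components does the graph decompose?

From n1: component {n1, n2, n3, n5, n9, n11}.
From n4: component {n4, n7, n8, n10}.
From n6: component {n6}.
That's 3 components.

3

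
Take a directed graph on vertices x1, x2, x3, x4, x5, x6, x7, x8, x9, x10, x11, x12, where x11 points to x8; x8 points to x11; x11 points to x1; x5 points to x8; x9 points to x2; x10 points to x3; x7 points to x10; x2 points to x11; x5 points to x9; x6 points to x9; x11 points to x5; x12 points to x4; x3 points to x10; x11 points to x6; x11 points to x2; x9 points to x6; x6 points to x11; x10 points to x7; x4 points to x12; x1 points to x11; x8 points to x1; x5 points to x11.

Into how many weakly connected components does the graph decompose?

From x1: component {x1, x2, x5, x6, x8, x9, x11}.
From x3: component {x3, x7, x10}.
From x4: component {x4, x12}.
That's 3 components.

3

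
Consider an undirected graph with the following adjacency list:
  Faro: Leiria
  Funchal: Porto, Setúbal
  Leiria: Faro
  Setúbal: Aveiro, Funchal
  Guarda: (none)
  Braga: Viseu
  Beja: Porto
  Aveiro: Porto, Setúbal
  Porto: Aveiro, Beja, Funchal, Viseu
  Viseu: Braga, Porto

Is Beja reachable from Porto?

Yes

Explore from Porto.
Distance 1: reach Aveiro, Beja, Funchal, Viseu.
Found Beja.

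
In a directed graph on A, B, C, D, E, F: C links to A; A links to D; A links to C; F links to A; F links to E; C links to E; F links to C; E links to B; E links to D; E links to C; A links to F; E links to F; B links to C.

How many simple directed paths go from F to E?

3

F→A→C→E
F→C→E
F→E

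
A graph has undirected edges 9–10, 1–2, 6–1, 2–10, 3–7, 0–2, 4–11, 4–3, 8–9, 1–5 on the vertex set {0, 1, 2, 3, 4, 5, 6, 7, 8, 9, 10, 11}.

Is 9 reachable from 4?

Explore from 4.
Distance 1: reach 3, 11.
Distance 2: reach 7.
The search is exhausted without reaching 9; it lies in a different component.

No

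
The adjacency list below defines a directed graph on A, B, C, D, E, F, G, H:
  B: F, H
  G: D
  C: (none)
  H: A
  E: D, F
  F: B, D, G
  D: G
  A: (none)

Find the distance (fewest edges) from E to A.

4

Distance 0: E.
Distance 1: D, F.
Distance 2: B, G.
Distance 3: H.
Distance 4: A — contains A.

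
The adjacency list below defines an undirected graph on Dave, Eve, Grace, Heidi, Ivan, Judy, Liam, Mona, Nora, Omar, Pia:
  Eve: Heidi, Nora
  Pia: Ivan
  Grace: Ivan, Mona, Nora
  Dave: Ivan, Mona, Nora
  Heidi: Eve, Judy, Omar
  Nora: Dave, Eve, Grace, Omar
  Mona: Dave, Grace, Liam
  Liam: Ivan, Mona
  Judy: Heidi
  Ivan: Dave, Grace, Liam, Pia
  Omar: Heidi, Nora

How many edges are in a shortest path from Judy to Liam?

6

Distance 0: Judy.
Distance 1: Heidi.
Distance 2: Eve, Omar.
Distance 3: Nora.
Distance 4: Dave, Grace.
Distance 5: Ivan, Mona.
Distance 6: Liam, Pia — contains Liam.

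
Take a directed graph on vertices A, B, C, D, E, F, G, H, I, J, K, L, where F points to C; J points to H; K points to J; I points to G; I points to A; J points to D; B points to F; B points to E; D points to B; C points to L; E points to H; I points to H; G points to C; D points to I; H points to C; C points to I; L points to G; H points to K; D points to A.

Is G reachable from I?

Yes

Explore from I.
Distance 1: reach A, G, H.
Found G.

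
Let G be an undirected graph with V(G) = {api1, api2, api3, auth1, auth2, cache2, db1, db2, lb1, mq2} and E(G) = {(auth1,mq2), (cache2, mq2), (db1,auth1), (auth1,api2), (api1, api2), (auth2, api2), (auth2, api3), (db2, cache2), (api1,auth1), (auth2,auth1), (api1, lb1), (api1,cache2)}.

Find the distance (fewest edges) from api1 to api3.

3

Distance 0: api1.
Distance 1: api2, auth1, cache2, lb1.
Distance 2: auth2, db1, db2, mq2.
Distance 3: api3 — contains api3.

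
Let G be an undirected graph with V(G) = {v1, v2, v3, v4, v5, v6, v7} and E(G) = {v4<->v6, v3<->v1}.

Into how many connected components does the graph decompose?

5

From v1: component {v1, v3}.
From v2: component {v2}.
From v4: component {v4, v6}.
From v5: component {v5}.
From v7: component {v7}.
That's 5 components.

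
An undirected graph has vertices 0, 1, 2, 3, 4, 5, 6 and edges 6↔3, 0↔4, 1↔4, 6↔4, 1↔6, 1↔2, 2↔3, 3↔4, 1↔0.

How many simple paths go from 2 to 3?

2–1–0–4–3
2–1–0–4–6–3
2–1–4–3
2–1–4–6–3
2–1–6–3
2–1–6–4–3
2–3

7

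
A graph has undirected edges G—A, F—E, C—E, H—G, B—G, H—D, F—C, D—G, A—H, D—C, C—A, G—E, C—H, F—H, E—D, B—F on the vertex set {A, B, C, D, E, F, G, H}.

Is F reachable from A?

Yes

Explore from A.
Distance 1: reach C, G, H.
Distance 2: reach B, D, E, F.
Found F.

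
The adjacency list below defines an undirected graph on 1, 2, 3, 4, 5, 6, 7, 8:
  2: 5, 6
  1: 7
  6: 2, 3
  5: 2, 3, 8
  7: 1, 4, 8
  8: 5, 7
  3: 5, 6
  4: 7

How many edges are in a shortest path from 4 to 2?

Distance 0: 4.
Distance 1: 7.
Distance 2: 1, 8.
Distance 3: 5.
Distance 4: 2, 3 — contains 2.

4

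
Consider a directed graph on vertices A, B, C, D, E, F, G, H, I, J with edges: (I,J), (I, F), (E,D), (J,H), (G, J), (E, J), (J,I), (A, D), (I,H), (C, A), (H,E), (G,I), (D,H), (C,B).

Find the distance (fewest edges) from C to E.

Distance 0: C.
Distance 1: A, B.
Distance 2: D.
Distance 3: H.
Distance 4: E — contains E.

4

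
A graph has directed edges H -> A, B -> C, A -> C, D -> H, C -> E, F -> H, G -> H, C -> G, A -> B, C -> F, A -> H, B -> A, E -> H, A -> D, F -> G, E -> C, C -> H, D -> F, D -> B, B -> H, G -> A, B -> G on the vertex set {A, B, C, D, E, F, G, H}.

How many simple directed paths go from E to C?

4

E→C
E→H→A→B→C
E→H→A→C
E→H→A→D→B→C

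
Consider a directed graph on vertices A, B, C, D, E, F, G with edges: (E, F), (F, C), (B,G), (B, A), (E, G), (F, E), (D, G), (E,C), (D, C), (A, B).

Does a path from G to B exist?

No

G has no outgoing edges, so nothing is reachable from it.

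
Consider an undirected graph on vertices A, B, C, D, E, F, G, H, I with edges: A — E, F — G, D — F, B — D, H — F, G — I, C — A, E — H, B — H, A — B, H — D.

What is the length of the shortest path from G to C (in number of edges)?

5

Distance 0: G.
Distance 1: F, I.
Distance 2: D, H.
Distance 3: B, E.
Distance 4: A.
Distance 5: C — contains C.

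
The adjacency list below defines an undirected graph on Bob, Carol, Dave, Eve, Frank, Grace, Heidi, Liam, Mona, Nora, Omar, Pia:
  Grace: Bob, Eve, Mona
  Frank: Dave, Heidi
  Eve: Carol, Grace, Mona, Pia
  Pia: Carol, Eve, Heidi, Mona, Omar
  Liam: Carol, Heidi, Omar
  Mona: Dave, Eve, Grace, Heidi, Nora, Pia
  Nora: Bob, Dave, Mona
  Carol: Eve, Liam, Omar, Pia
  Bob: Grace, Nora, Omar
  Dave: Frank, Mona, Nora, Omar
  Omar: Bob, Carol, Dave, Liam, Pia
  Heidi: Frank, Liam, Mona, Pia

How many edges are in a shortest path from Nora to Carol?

Distance 0: Nora.
Distance 1: Bob, Dave, Mona.
Distance 2: Eve, Frank, Grace, Heidi, Omar, Pia.
Distance 3: Carol, Liam — contains Carol.

3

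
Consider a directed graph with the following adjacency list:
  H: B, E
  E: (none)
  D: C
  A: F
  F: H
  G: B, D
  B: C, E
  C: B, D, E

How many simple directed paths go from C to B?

C→B

1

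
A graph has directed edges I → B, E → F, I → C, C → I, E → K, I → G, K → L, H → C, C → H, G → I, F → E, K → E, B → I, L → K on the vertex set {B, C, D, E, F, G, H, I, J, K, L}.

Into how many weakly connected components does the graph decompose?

4

From B: component {B, C, G, H, I}.
From D: component {D}.
From E: component {E, F, K, L}.
From J: component {J}.
That's 4 components.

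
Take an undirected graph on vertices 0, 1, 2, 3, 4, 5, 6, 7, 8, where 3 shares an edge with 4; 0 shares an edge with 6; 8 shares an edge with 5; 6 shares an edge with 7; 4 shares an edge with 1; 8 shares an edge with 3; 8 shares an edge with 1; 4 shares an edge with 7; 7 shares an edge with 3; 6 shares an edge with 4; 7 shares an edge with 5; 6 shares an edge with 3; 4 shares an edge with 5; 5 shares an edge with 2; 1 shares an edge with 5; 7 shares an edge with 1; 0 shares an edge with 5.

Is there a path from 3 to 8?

Yes

Explore from 3.
Distance 1: reach 4, 6, 7, 8.
Found 8.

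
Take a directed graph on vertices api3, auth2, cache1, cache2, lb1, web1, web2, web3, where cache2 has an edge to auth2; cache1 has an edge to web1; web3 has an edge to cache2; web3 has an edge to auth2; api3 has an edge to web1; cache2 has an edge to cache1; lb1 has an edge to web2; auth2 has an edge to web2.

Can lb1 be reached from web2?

web2 has no outgoing edges, so nothing is reachable from it.

No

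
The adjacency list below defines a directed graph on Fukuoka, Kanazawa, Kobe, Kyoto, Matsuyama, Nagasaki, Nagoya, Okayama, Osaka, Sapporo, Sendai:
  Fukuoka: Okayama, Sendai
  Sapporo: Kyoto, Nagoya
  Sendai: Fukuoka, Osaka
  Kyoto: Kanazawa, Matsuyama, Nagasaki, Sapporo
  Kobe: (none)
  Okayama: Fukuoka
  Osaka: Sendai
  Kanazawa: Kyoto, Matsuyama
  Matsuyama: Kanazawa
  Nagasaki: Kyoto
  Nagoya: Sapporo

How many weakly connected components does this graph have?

From Fukuoka: component {Fukuoka, Okayama, Osaka, Sendai}.
From Kanazawa: component {Kanazawa, Kyoto, Matsuyama, Nagasaki, Nagoya, Sapporo}.
From Kobe: component {Kobe}.
That's 3 components.

3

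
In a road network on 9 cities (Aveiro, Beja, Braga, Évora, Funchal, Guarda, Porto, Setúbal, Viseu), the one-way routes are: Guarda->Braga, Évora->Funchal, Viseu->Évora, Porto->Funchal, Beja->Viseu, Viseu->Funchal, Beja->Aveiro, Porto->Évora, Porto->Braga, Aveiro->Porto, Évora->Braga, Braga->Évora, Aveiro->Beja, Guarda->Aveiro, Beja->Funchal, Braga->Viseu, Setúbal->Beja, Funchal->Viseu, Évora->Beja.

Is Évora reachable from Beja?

Yes

Explore from Beja.
Distance 1: reach Aveiro, Funchal, Viseu.
Distance 2: reach Évora, Porto.
Found Évora.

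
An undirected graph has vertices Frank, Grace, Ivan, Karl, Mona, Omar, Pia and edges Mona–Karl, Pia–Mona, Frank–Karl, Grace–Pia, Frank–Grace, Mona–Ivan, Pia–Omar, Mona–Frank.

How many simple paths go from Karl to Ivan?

Karl–Frank–Grace–Pia–Mona–Ivan
Karl–Frank–Mona–Ivan
Karl–Mona–Ivan

3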